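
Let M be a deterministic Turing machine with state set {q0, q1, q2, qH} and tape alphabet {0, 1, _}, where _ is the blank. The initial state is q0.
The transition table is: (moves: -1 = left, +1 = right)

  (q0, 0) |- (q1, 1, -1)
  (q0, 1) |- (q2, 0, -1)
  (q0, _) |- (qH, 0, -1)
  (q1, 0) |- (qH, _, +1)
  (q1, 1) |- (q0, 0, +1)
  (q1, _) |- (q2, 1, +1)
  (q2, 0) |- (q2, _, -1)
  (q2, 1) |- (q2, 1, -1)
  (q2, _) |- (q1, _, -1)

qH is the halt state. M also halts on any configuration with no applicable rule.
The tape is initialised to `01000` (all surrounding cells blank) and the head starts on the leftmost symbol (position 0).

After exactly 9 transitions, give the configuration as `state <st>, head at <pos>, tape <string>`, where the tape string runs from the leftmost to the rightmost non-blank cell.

q0 | ___[0]1000   read 0 → write 1, move -1, go to q1
q1 | __[_]11000   read _ → write 1, move +1, go to q2
q2 | __1[1]1000   read 1 → write 1, move -1, go to q2
q2 | __[1]11000   read 1 → write 1, move -1, go to q2
q2 | _[_]111000   read _ → write _, move -1, go to q1
q1 | [_]_111000   read _ → write 1, move +1, go to q2
q2 | 1[_]111000   read _ → write _, move -1, go to q1
q1 | [1]_111000   read 1 → write 0, move +1, go to q0
q0 | 0[_]111000   read _ → write 0, move -1, go to qH
qH | [0]0111000
After 9 steps: state qH, head at -3, tape 00111000.

state qH, head at -3, tape 00111000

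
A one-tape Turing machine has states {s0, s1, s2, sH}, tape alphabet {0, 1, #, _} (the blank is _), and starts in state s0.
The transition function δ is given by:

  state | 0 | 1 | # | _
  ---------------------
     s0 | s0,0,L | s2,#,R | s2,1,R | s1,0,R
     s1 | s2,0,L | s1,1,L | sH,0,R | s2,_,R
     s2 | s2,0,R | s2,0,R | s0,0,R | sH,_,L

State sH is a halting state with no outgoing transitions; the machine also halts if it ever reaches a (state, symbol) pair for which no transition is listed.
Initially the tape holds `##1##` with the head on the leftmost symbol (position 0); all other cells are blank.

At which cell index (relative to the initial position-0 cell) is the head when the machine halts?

4

state=s0 head=0 tape=[#]#1##_   (s0,#)→(s2,1,R)
state=s2 head=1 tape=1[#]1##_   (s2,#)→(s0,0,R)
state=s0 head=2 tape=10[1]##_   (s0,1)→(s2,#,R)
state=s2 head=3 tape=10#[#]#_   (s2,#)→(s0,0,R)
state=s0 head=4 tape=10#0[#]_   (s0,#)→(s2,1,R)
state=s2 head=5 tape=10#01[_]   (s2,_)→(sH,_,L)
state=sH head=4 tape=10#0[1]_
At halt the head is at cell 4.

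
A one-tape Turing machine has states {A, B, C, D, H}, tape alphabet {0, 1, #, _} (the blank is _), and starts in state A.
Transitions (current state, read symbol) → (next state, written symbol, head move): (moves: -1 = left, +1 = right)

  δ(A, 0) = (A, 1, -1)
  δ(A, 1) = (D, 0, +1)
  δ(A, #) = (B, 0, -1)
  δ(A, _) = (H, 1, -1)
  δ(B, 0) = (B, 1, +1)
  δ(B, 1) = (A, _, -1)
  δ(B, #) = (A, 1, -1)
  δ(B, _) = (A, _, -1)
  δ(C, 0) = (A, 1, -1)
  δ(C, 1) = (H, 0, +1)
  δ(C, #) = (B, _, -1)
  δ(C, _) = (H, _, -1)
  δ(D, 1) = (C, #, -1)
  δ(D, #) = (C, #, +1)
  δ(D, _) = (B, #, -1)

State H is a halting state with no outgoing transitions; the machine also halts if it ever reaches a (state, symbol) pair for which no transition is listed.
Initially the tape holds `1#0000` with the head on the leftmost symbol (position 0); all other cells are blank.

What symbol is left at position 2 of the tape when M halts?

#

A | __[1]#0000   read 1 → write 0, move +1, go to D
D | __0[#]0000   read # → write #, move +1, go to C
C | __0#[0]000   read 0 → write 1, move -1, go to A
A | __0[#]1000   read # → write 0, move -1, go to B
B | __[0]01000   read 0 → write 1, move +1, go to B
B | __1[0]1000   read 0 → write 1, move +1, go to B
B | __11[1]000   read 1 → write _, move -1, go to A
A | __1[1]_000   read 1 → write 0, move +1, go to D
D | __10[_]000   read _ → write #, move -1, go to B
B | __1[0]#000   read 0 → write 1, move +1, go to B
B | __11[#]000   read # → write 1, move -1, go to A
A | __1[1]1000   read 1 → write 0, move +1, go to D
D | __10[1]000   read 1 → write #, move -1, go to C
C | __1[0]#000   read 0 → write 1, move -1, go to A
A | __[1]1#000   read 1 → write 0, move +1, go to D
D | __0[1]#000   read 1 → write #, move -1, go to C
C | __[0]##000   read 0 → write 1, move -1, go to A
A | _[_]1##000   read _ → write 1, move -1, go to H
H | [_]11##000
Cell 2 holds # when M halts.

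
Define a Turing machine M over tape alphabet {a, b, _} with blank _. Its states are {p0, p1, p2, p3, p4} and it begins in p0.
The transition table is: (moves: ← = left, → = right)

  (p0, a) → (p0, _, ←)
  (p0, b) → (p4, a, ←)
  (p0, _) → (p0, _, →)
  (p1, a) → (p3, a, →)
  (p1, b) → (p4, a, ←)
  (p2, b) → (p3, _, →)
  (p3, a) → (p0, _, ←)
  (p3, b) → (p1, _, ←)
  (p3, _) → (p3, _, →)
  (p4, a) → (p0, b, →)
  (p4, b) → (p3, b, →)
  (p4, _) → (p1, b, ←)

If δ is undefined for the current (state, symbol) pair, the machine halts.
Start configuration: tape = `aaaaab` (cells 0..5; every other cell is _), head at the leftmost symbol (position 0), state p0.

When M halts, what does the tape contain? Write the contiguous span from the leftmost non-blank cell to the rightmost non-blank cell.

ba

state=p0 head=0 tape=_[a]aaaab   (p0,a)→(p0,_,←)
state=p0 head=-1 tape=[_]_aaaab   (p0,_)→(p0,_,→)
state=p0 head=0 tape=_[_]aaaab   (p0,_)→(p0,_,→)
state=p0 head=1 tape=__[a]aaab   (p0,a)→(p0,_,←)
state=p0 head=0 tape=_[_]_aaab   (p0,_)→(p0,_,→)
state=p0 head=1 tape=__[_]aaab   (p0,_)→(p0,_,→)
state=p0 head=2 tape=___[a]aab   (p0,a)→(p0,_,←)
state=p0 head=1 tape=__[_]_aab   (p0,_)→(p0,_,→)
state=p0 head=2 tape=___[_]aab   (p0,_)→(p0,_,→)
state=p0 head=3 tape=____[a]ab   (p0,a)→(p0,_,←)
state=p0 head=2 tape=___[_]_ab   (p0,_)→(p0,_,→)
state=p0 head=3 tape=____[_]ab   (p0,_)→(p0,_,→)
state=p0 head=4 tape=_____[a]b   (p0,a)→(p0,_,←)
state=p0 head=3 tape=____[_]_b   (p0,_)→(p0,_,→)
state=p0 head=4 tape=_____[_]b   (p0,_)→(p0,_,→)
state=p0 head=5 tape=______[b]   (p0,b)→(p4,a,←)
state=p4 head=4 tape=_____[_]a   (p4,_)→(p1,b,←)
state=p1 head=3 tape=____[_]ba
The non-blank tape span at halt is ba.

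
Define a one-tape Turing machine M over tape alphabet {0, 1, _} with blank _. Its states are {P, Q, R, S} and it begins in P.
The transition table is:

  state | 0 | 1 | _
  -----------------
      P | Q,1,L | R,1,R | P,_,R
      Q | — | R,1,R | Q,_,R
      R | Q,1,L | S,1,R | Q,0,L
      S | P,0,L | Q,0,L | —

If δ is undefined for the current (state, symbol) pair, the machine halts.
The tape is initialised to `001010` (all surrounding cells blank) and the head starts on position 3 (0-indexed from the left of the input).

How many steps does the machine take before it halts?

13

P | 001[0]10_   read 0 → write 1, move L, go to Q
Q | 00[1]110_   read 1 → write 1, move R, go to R
R | 001[1]10_   read 1 → write 1, move R, go to S
S | 0011[1]0_   read 1 → write 0, move L, go to Q
Q | 001[1]00_   read 1 → write 1, move R, go to R
R | 0011[0]0_   read 0 → write 1, move L, go to Q
Q | 001[1]10_   read 1 → write 1, move R, go to R
R | 0011[1]0_   read 1 → write 1, move R, go to S
S | 00111[0]_   read 0 → write 0, move L, go to P
P | 0011[1]0_   read 1 → write 1, move R, go to R
R | 00111[0]_   read 0 → write 1, move L, go to Q
Q | 0011[1]1_   read 1 → write 1, move R, go to R
R | 00111[1]_   read 1 → write 1, move R, go to S
S | 001111[_]
M halts after 13 transitions.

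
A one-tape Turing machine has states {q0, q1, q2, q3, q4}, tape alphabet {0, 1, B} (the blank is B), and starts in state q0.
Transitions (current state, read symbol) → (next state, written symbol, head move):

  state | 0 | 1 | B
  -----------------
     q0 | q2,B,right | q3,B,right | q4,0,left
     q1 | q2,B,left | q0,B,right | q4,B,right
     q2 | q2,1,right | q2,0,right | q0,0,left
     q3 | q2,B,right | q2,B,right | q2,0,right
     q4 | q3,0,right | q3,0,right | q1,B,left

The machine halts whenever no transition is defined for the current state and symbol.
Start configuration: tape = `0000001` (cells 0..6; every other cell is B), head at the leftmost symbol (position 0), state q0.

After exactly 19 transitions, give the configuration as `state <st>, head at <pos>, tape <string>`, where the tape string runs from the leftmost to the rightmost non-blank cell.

state q4, head at 7, tape 11111BB00

state=q0 head=0 tape=[0]000001BBB   (q0,0)→(q2,B,right)
state=q2 head=1 tape=B[0]00001BBB   (q2,0)→(q2,1,right)
state=q2 head=2 tape=B1[0]0001BBB   (q2,0)→(q2,1,right)
state=q2 head=3 tape=B11[0]001BBB   (q2,0)→(q2,1,right)
state=q2 head=4 tape=B111[0]01BBB   (q2,0)→(q2,1,right)
state=q2 head=5 tape=B1111[0]1BBB   (q2,0)→(q2,1,right)
state=q2 head=6 tape=B11111[1]BBB   (q2,1)→(q2,0,right)
state=q2 head=7 tape=B111110[B]BB   (q2,B)→(q0,0,left)
state=q0 head=6 tape=B11111[0]0BB   (q0,0)→(q2,B,right)
state=q2 head=7 tape=B11111B[0]BB   (q2,0)→(q2,1,right)
state=q2 head=8 tape=B11111B1[B]B   (q2,B)→(q0,0,left)
state=q0 head=7 tape=B11111B[1]0B   (q0,1)→(q3,B,right)
state=q3 head=8 tape=B11111BB[0]B   (q3,0)→(q2,B,right)
state=q2 head=9 tape=B11111BBB[B]   (q2,B)→(q0,0,left)
state=q0 head=8 tape=B11111BB[B]0   (q0,B)→(q4,0,left)
state=q4 head=7 tape=B11111B[B]00   (q4,B)→(q1,B,left)
state=q1 head=6 tape=B11111[B]B00   (q1,B)→(q4,B,right)
state=q4 head=7 tape=B11111B[B]00   (q4,B)→(q1,B,left)
state=q1 head=6 tape=B11111[B]B00   (q1,B)→(q4,B,right)
state=q4 head=7 tape=B11111B[B]00
After 19 steps: state q4, head at 7, tape 11111BB00.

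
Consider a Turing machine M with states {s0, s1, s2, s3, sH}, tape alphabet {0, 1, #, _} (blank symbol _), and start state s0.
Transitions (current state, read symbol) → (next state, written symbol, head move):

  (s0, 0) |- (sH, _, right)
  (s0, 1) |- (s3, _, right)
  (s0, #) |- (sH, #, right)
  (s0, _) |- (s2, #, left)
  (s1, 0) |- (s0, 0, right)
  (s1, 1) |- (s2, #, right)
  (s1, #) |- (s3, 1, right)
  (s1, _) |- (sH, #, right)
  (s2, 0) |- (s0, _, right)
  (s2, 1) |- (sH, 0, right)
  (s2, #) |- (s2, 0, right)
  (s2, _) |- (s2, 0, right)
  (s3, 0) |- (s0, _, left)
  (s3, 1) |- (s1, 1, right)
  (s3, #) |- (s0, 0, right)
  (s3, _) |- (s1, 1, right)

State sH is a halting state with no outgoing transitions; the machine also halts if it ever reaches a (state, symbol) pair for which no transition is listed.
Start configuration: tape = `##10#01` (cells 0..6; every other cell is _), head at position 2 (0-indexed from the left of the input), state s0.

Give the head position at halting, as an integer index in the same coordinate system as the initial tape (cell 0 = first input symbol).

9

state=s0 head=2 tape=##[1]0#01___   (s0,1)→(s3,_,right)
state=s3 head=3 tape=##_[0]#01___   (s3,0)→(s0,_,left)
state=s0 head=2 tape=##[_]_#01___   (s0,_)→(s2,#,left)
state=s2 head=1 tape=#[#]#_#01___   (s2,#)→(s2,0,right)
state=s2 head=2 tape=#0[#]_#01___   (s2,#)→(s2,0,right)
state=s2 head=3 tape=#00[_]#01___   (s2,_)→(s2,0,right)
state=s2 head=4 tape=#000[#]01___   (s2,#)→(s2,0,right)
state=s2 head=5 tape=#0000[0]1___   (s2,0)→(s0,_,right)
state=s0 head=6 tape=#0000_[1]___   (s0,1)→(s3,_,right)
state=s3 head=7 tape=#0000__[_]__   (s3,_)→(s1,1,right)
state=s1 head=8 tape=#0000__1[_]_   (s1,_)→(sH,#,right)
state=sH head=9 tape=#0000__1#[_]
At halt the head is at cell 9.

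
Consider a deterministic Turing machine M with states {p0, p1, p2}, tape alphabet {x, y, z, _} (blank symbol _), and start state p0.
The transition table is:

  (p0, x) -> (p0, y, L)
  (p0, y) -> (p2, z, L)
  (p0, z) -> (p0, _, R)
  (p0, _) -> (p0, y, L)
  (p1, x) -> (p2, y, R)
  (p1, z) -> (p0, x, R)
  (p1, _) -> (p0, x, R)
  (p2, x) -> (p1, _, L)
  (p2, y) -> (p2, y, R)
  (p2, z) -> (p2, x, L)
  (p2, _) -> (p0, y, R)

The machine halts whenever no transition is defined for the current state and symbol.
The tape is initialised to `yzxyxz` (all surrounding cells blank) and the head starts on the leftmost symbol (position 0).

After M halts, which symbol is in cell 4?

state=p0 head=0 tape=__[y]zxyxz   (p0,y)→(p2,z,L)
state=p2 head=-1 tape=_[_]zzxyxz   (p2,_)→(p0,y,R)
state=p0 head=0 tape=_y[z]zxyxz   (p0,z)→(p0,_,R)
state=p0 head=1 tape=_y_[z]xyxz   (p0,z)→(p0,_,R)
state=p0 head=2 tape=_y__[x]yxz   (p0,x)→(p0,y,L)
state=p0 head=1 tape=_y_[_]yyxz   (p0,_)→(p0,y,L)
state=p0 head=0 tape=_y[_]yyyxz   (p0,_)→(p0,y,L)
state=p0 head=-1 tape=_[y]yyyyxz   (p0,y)→(p2,z,L)
state=p2 head=-2 tape=[_]zyyyyxz   (p2,_)→(p0,y,R)
state=p0 head=-1 tape=y[z]yyyyxz   (p0,z)→(p0,_,R)
state=p0 head=0 tape=y_[y]yyyxz   (p0,y)→(p2,z,L)
state=p2 head=-1 tape=y[_]zyyyxz   (p2,_)→(p0,y,R)
state=p0 head=0 tape=yy[z]yyyxz   (p0,z)→(p0,_,R)
state=p0 head=1 tape=yy_[y]yyxz   (p0,y)→(p2,z,L)
state=p2 head=0 tape=yy[_]zyyxz   (p2,_)→(p0,y,R)
state=p0 head=1 tape=yyy[z]yyxz   (p0,z)→(p0,_,R)
state=p0 head=2 tape=yyy_[y]yxz   (p0,y)→(p2,z,L)
state=p2 head=1 tape=yyy[_]zyxz   (p2,_)→(p0,y,R)
state=p0 head=2 tape=yyyy[z]yxz   (p0,z)→(p0,_,R)
state=p0 head=3 tape=yyyy_[y]xz   (p0,y)→(p2,z,L)
state=p2 head=2 tape=yyyy[_]zxz   (p2,_)→(p0,y,R)
state=p0 head=3 tape=yyyyy[z]xz   (p0,z)→(p0,_,R)
state=p0 head=4 tape=yyyyy_[x]z   (p0,x)→(p0,y,L)
state=p0 head=3 tape=yyyyy[_]yz   (p0,_)→(p0,y,L)
state=p0 head=2 tape=yyyy[y]yyz   (p0,y)→(p2,z,L)
state=p2 head=1 tape=yyy[y]zyyz   (p2,y)→(p2,y,R)
state=p2 head=2 tape=yyyy[z]yyz   (p2,z)→(p2,x,L)
state=p2 head=1 tape=yyy[y]xyyz   (p2,y)→(p2,y,R)
state=p2 head=2 tape=yyyy[x]yyz   (p2,x)→(p1,_,L)
state=p1 head=1 tape=yyy[y]_yyz
Cell 4 holds y when M halts.

y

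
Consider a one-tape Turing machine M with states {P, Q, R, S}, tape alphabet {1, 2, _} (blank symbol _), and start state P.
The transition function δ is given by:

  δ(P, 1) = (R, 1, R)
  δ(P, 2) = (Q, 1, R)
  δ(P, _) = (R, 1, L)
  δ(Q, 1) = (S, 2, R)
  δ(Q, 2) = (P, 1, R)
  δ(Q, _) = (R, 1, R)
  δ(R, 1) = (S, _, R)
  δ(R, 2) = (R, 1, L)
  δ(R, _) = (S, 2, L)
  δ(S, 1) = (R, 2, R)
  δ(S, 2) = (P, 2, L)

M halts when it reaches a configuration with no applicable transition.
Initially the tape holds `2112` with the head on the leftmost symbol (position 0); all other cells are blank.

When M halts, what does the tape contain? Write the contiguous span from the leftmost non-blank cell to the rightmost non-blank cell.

state=P head=0 tape=_[2]112_   (P,2)→(Q,1,R)
state=Q head=1 tape=_1[1]12_   (Q,1)→(S,2,R)
state=S head=2 tape=_12[1]2_   (S,1)→(R,2,R)
state=R head=3 tape=_122[2]_   (R,2)→(R,1,L)
state=R head=2 tape=_12[2]1_   (R,2)→(R,1,L)
state=R head=1 tape=_1[2]11_   (R,2)→(R,1,L)
state=R head=0 tape=_[1]111_   (R,1)→(S,_,R)
state=S head=1 tape=__[1]11_   (S,1)→(R,2,R)
state=R head=2 tape=__2[1]1_   (R,1)→(S,_,R)
state=S head=3 tape=__2_[1]_   (S,1)→(R,2,R)
state=R head=4 tape=__2_2[_]   (R,_)→(S,2,L)
state=S head=3 tape=__2_[2]2   (S,2)→(P,2,L)
state=P head=2 tape=__2[_]22   (P,_)→(R,1,L)
state=R head=1 tape=__[2]122   (R,2)→(R,1,L)
state=R head=0 tape=_[_]1122   (R,_)→(S,2,L)
state=S head=-1 tape=[_]21122
The non-blank tape span at halt is 21122.

21122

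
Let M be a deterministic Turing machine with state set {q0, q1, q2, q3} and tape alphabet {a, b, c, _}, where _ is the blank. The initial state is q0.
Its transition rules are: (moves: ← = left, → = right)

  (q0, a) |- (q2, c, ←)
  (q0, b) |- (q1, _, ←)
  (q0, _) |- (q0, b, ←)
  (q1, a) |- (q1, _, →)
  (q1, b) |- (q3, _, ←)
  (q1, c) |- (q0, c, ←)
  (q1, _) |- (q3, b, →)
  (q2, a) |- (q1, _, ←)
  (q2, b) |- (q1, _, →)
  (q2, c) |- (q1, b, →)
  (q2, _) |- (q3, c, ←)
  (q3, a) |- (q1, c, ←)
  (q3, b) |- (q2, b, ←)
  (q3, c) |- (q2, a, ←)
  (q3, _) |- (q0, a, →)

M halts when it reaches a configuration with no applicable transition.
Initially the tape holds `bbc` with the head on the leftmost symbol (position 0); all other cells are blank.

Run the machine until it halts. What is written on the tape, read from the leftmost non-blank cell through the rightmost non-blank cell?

acbccbbbcb

state=q0 head=0 tape=____[b]bc___   (q0,b)→(q1,_,←)
state=q1 head=-1 tape=___[_]_bc___   (q1,_)→(q3,b,→)
state=q3 head=0 tape=___b[_]bc___   (q3,_)→(q0,a,→)
state=q0 head=1 tape=___ba[b]c___   (q0,b)→(q1,_,←)
state=q1 head=0 tape=___b[a]_c___   (q1,a)→(q1,_,→)
state=q1 head=1 tape=___b_[_]c___   (q1,_)→(q3,b,→)
state=q3 head=2 tape=___b_b[c]___   (q3,c)→(q2,a,←)
state=q2 head=1 tape=___b_[b]a___   (q2,b)→(q1,_,→)
state=q1 head=2 tape=___b__[a]___   (q1,a)→(q1,_,→)
state=q1 head=3 tape=___b___[_]__   (q1,_)→(q3,b,→)
state=q3 head=4 tape=___b___b[_]_   (q3,_)→(q0,a,→)
state=q0 head=5 tape=___b___ba[_]   (q0,_)→(q0,b,←)
state=q0 head=4 tape=___b___b[a]b   (q0,a)→(q2,c,←)
state=q2 head=3 tape=___b___[b]cb   (q2,b)→(q1,_,→)
state=q1 head=4 tape=___b____[c]b   (q1,c)→(q0,c,←)
state=q0 head=3 tape=___b___[_]cb   (q0,_)→(q0,b,←)
state=q0 head=2 tape=___b__[_]bcb   (q0,_)→(q0,b,←)
state=q0 head=1 tape=___b_[_]bbcb   (q0,_)→(q0,b,←)
state=q0 head=0 tape=___b[_]bbbcb   (q0,_)→(q0,b,←)
state=q0 head=-1 tape=___[b]bbbbcb   (q0,b)→(q1,_,←)
state=q1 head=-2 tape=__[_]_bbbbcb   (q1,_)→(q3,b,→)
state=q3 head=-1 tape=__b[_]bbbbcb   (q3,_)→(q0,a,→)
state=q0 head=0 tape=__ba[b]bbbcb   (q0,b)→(q1,_,←)
state=q1 head=-1 tape=__b[a]_bbbcb   (q1,a)→(q1,_,→)
state=q1 head=0 tape=__b_[_]bbbcb   (q1,_)→(q3,b,→)
state=q3 head=1 tape=__b_b[b]bbcb   (q3,b)→(q2,b,←)
state=q2 head=0 tape=__b_[b]bbbcb   (q2,b)→(q1,_,→)
state=q1 head=1 tape=__b__[b]bbcb   (q1,b)→(q3,_,←)
state=q3 head=0 tape=__b_[_]_bbcb   (q3,_)→(q0,a,→)
state=q0 head=1 tape=__b_a[_]bbcb   (q0,_)→(q0,b,←)
state=q0 head=0 tape=__b_[a]bbbcb   (q0,a)→(q2,c,←)
state=q2 head=-1 tape=__b[_]cbbbcb   (q2,_)→(q3,c,←)
state=q3 head=-2 tape=__[b]ccbbbcb   (q3,b)→(q2,b,←)
state=q2 head=-3 tape=_[_]bccbbbcb   (q2,_)→(q3,c,←)
state=q3 head=-4 tape=[_]cbccbbbcb   (q3,_)→(q0,a,→)
state=q0 head=-3 tape=a[c]bccbbbcb
The non-blank tape span at halt is acbccbbbcb.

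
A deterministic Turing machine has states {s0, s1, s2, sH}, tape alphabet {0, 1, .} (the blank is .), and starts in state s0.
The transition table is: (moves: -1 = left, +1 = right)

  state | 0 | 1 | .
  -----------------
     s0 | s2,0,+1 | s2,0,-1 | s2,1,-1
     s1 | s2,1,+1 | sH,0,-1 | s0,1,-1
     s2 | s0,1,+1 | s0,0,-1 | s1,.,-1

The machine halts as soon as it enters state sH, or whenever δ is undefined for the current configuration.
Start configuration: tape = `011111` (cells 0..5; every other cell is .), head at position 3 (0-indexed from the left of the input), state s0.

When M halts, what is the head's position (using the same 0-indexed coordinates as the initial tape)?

4

s0 | 011[1]11.   read 1 → write 0, move -1, go to s2
s2 | 01[1]011.   read 1 → write 0, move -1, go to s0
s0 | 0[1]0011.   read 1 → write 0, move -1, go to s2
s2 | [0]00011.   read 0 → write 1, move +1, go to s0
s0 | 1[0]0011.   read 0 → write 0, move +1, go to s2
s2 | 10[0]011.   read 0 → write 1, move +1, go to s0
s0 | 101[0]11.   read 0 → write 0, move +1, go to s2
s2 | 1010[1]1.   read 1 → write 0, move -1, go to s0
s0 | 101[0]01.   read 0 → write 0, move +1, go to s2
s2 | 1010[0]1.   read 0 → write 1, move +1, go to s0
s0 | 10101[1].   read 1 → write 0, move -1, go to s2
s2 | 1010[1]0.   read 1 → write 0, move -1, go to s0
s0 | 101[0]00.   read 0 → write 0, move +1, go to s2
s2 | 1010[0]0.   read 0 → write 1, move +1, go to s0
s0 | 10101[0].   read 0 → write 0, move +1, go to s2
s2 | 101010[.]   read . → write ., move -1, go to s1
s1 | 10101[0].   read 0 → write 1, move +1, go to s2
s2 | 101011[.]   read . → write ., move -1, go to s1
s1 | 10101[1].   read 1 → write 0, move -1, go to sH
sH | 1010[1]0.
At halt the head is at cell 4.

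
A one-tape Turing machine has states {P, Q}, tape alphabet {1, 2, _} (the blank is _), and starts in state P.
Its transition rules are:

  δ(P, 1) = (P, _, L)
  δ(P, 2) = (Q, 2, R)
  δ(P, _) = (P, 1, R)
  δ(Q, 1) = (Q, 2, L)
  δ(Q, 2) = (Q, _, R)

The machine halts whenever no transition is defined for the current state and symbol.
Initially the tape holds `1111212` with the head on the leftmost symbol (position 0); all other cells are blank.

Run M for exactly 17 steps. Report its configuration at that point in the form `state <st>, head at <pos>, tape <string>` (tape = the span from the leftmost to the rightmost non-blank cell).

state=P head=0 tape=___[1]111212   (P,1)→(P,_,L)
state=P head=-1 tape=__[_]_111212   (P,_)→(P,1,R)
state=P head=0 tape=__1[_]111212   (P,_)→(P,1,R)
state=P head=1 tape=__11[1]11212   (P,1)→(P,_,L)
state=P head=0 tape=__1[1]_11212   (P,1)→(P,_,L)
state=P head=-1 tape=__[1]__11212   (P,1)→(P,_,L)
state=P head=-2 tape=_[_]___11212   (P,_)→(P,1,R)
state=P head=-1 tape=_1[_]__11212   (P,_)→(P,1,R)
state=P head=0 tape=_11[_]_11212   (P,_)→(P,1,R)
state=P head=1 tape=_111[_]11212   (P,_)→(P,1,R)
state=P head=2 tape=_1111[1]1212   (P,1)→(P,_,L)
state=P head=1 tape=_111[1]_1212   (P,1)→(P,_,L)
state=P head=0 tape=_11[1]__1212   (P,1)→(P,_,L)
state=P head=-1 tape=_1[1]___1212   (P,1)→(P,_,L)
state=P head=-2 tape=_[1]____1212   (P,1)→(P,_,L)
state=P head=-3 tape=[_]_____1212   (P,_)→(P,1,R)
state=P head=-2 tape=1[_]____1212   (P,_)→(P,1,R)
state=P head=-1 tape=11[_]___1212
After 17 steps: state P, head at -1, tape 11____1212.

state P, head at -1, tape 11____1212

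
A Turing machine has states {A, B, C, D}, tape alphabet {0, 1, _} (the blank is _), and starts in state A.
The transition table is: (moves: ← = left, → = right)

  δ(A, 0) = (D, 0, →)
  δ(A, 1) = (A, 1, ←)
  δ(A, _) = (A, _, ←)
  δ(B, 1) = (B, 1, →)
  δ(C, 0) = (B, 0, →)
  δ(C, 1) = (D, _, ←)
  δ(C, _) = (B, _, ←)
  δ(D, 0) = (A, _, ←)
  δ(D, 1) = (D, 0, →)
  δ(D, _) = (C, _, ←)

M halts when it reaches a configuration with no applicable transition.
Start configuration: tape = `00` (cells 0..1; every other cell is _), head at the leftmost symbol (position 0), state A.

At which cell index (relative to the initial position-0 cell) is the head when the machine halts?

A | [0]0   read 0 → write 0, move →, go to D
D | 0[0]   read 0 → write _, move ←, go to A
A | [0]_   read 0 → write 0, move →, go to D
D | 0[_]   read _ → write _, move ←, go to C
C | [0]_   read 0 → write 0, move →, go to B
B | 0[_]
At halt the head is at cell 1.

1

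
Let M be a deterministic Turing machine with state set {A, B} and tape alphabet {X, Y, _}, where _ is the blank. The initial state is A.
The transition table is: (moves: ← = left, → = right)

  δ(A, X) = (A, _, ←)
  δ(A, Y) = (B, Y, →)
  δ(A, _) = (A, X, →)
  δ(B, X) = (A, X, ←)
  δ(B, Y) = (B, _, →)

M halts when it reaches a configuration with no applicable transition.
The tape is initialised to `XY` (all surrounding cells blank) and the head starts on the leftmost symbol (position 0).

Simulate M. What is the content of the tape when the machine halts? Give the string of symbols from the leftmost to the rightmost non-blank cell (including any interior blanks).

A | _[X]Y_   read X → write _, move ←, go to A
A | [_]_Y_   read _ → write X, move →, go to A
A | X[_]Y_   read _ → write X, move →, go to A
A | XX[Y]_   read Y → write Y, move →, go to B
B | XXY[_]
The non-blank tape span at halt is XXY.

XXY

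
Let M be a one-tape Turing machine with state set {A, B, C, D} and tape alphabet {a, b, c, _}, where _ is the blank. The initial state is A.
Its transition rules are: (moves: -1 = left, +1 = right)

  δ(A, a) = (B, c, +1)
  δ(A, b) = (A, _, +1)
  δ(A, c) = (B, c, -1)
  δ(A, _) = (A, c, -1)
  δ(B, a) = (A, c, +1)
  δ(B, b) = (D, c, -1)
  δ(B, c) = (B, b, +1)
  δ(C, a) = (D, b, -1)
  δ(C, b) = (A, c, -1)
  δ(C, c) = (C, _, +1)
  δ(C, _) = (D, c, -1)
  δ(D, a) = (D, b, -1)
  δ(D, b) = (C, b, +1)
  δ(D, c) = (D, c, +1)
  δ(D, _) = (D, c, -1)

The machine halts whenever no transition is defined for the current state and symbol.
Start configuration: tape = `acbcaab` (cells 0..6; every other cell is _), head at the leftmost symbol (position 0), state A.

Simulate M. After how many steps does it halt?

state=A head=0 tape=[a]cbcaab   (A,a)→(B,c,+1)
state=B head=1 tape=c[c]bcaab   (B,c)→(B,b,+1)
state=B head=2 tape=cb[b]caab   (B,b)→(D,c,-1)
state=D head=1 tape=c[b]ccaab   (D,b)→(C,b,+1)
state=C head=2 tape=cb[c]caab   (C,c)→(C,_,+1)
state=C head=3 tape=cb_[c]aab   (C,c)→(C,_,+1)
state=C head=4 tape=cb__[a]ab   (C,a)→(D,b,-1)
state=D head=3 tape=cb_[_]bab   (D,_)→(D,c,-1)
state=D head=2 tape=cb[_]cbab   (D,_)→(D,c,-1)
state=D head=1 tape=c[b]ccbab   (D,b)→(C,b,+1)
state=C head=2 tape=cb[c]cbab   (C,c)→(C,_,+1)
state=C head=3 tape=cb_[c]bab   (C,c)→(C,_,+1)
state=C head=4 tape=cb__[b]ab   (C,b)→(A,c,-1)
state=A head=3 tape=cb_[_]cab   (A,_)→(A,c,-1)
state=A head=2 tape=cb[_]ccab   (A,_)→(A,c,-1)
state=A head=1 tape=c[b]cccab   (A,b)→(A,_,+1)
state=A head=2 tape=c_[c]ccab   (A,c)→(B,c,-1)
state=B head=1 tape=c[_]cccab
M halts after 17 transitions.

17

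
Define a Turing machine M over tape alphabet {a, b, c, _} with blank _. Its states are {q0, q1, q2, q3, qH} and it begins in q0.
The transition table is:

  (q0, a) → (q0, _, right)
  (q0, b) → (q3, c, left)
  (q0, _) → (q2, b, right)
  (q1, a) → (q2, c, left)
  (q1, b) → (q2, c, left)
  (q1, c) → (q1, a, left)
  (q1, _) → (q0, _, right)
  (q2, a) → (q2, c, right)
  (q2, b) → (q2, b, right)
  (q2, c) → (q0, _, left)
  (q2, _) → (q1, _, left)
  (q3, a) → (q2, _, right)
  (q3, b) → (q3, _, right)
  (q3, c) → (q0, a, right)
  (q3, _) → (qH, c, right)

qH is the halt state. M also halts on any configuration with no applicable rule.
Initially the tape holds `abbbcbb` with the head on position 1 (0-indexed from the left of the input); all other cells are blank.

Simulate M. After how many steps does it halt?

12

q0 | __a[b]bbcbb   read b → write c, move left, go to q3
q3 | __[a]cbbcbb   read a → write _, move right, go to q2
q2 | ___[c]bbcbb   read c → write _, move left, go to q0
q0 | __[_]_bbcbb   read _ → write b, move right, go to q2
q2 | __b[_]bbcbb   read _ → write _, move left, go to q1
q1 | __[b]_bbcbb   read b → write c, move left, go to q2
q2 | _[_]c_bbcbb   read _ → write _, move left, go to q1
q1 | [_]_c_bbcbb   read _ → write _, move right, go to q0
q0 | _[_]c_bbcbb   read _ → write b, move right, go to q2
q2 | _b[c]_bbcbb   read c → write _, move left, go to q0
q0 | _[b]__bbcbb   read b → write c, move left, go to q3
q3 | [_]c__bbcbb   read _ → write c, move right, go to qH
qH | c[c]__bbcbb
M halts after 12 transitions.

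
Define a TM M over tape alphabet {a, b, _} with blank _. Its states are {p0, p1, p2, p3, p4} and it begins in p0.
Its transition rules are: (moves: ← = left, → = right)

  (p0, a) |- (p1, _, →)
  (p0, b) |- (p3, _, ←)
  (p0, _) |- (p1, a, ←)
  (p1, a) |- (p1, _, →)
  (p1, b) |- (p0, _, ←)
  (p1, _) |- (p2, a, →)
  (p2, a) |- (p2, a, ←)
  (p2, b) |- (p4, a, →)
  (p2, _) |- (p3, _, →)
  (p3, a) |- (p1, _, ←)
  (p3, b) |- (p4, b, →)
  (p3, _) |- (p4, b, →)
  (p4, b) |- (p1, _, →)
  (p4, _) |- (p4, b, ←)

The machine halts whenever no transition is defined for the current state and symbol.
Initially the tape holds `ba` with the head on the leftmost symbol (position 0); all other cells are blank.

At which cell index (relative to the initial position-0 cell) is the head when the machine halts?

state=p0 head=0 tape=___[b]a   (p0,b)→(p3,_,←)
state=p3 head=-1 tape=__[_]_a   (p3,_)→(p4,b,→)
state=p4 head=0 tape=__b[_]a   (p4,_)→(p4,b,←)
state=p4 head=-1 tape=__[b]ba   (p4,b)→(p1,_,→)
state=p1 head=0 tape=___[b]a   (p1,b)→(p0,_,←)
state=p0 head=-1 tape=__[_]_a   (p0,_)→(p1,a,←)
state=p1 head=-2 tape=_[_]a_a   (p1,_)→(p2,a,→)
state=p2 head=-1 tape=_a[a]_a   (p2,a)→(p2,a,←)
state=p2 head=-2 tape=_[a]a_a   (p2,a)→(p2,a,←)
state=p2 head=-3 tape=[_]aa_a   (p2,_)→(p3,_,→)
state=p3 head=-2 tape=_[a]a_a   (p3,a)→(p1,_,←)
state=p1 head=-3 tape=[_]_a_a   (p1,_)→(p2,a,→)
state=p2 head=-2 tape=a[_]a_a   (p2,_)→(p3,_,→)
state=p3 head=-1 tape=a_[a]_a   (p3,a)→(p1,_,←)
state=p1 head=-2 tape=a[_]__a   (p1,_)→(p2,a,→)
state=p2 head=-1 tape=aa[_]_a   (p2,_)→(p3,_,→)
state=p3 head=0 tape=aa_[_]a   (p3,_)→(p4,b,→)
state=p4 head=1 tape=aa_b[a]
At halt the head is at cell 1.

1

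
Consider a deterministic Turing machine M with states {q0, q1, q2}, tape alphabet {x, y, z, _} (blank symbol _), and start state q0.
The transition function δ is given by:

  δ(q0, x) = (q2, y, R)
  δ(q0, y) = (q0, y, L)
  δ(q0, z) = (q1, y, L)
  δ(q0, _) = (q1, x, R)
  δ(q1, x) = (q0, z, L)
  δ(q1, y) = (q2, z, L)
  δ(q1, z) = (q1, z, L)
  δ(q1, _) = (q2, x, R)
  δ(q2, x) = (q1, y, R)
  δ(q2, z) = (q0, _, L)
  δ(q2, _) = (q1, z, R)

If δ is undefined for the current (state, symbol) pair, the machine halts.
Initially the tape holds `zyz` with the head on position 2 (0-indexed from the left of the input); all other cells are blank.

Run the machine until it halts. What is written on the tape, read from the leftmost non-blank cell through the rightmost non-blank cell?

yy_z

q0 | _zy[z]   read z → write y, move L, go to q1
q1 | _z[y]y   read y → write z, move L, go to q2
q2 | _[z]zy   read z → write _, move L, go to q0
q0 | [_]_zy   read _ → write x, move R, go to q1
q1 | x[_]zy   read _ → write x, move R, go to q2
q2 | xx[z]y   read z → write _, move L, go to q0
q0 | x[x]_y   read x → write y, move R, go to q2
q2 | xy[_]y   read _ → write z, move R, go to q1
q1 | xyz[y]   read y → write z, move L, go to q2
q2 | xy[z]z   read z → write _, move L, go to q0
q0 | x[y]_z   read y → write y, move L, go to q0
q0 | [x]y_z   read x → write y, move R, go to q2
q2 | y[y]_z
The non-blank tape span at halt is yy_z.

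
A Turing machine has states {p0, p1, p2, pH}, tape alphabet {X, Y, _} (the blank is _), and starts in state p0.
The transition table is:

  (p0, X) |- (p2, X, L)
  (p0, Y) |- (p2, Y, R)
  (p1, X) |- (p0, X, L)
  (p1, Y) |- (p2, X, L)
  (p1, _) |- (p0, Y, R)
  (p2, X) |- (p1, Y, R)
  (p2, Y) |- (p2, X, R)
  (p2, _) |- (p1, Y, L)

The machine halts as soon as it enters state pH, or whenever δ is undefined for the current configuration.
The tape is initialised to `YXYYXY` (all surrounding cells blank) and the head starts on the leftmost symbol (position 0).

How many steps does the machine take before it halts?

15

p0 | [Y]XYYXY__   read Y → write Y, move R, go to p2
p2 | Y[X]YYXY__   read X → write Y, move R, go to p1
p1 | YY[Y]YXY__   read Y → write X, move L, go to p2
p2 | Y[Y]XYXY__   read Y → write X, move R, go to p2
p2 | YX[X]YXY__   read X → write Y, move R, go to p1
p1 | YXY[Y]XY__   read Y → write X, move L, go to p2
p2 | YX[Y]XXY__   read Y → write X, move R, go to p2
p2 | YXX[X]XY__   read X → write Y, move R, go to p1
p1 | YXXY[X]Y__   read X → write X, move L, go to p0
p0 | YXX[Y]XY__   read Y → write Y, move R, go to p2
p2 | YXXY[X]Y__   read X → write Y, move R, go to p1
p1 | YXXYY[Y]__   read Y → write X, move L, go to p2
p2 | YXXY[Y]X__   read Y → write X, move R, go to p2
p2 | YXXYX[X]__   read X → write Y, move R, go to p1
p1 | YXXYXY[_]_   read _ → write Y, move R, go to p0
p0 | YXXYXYY[_]
M halts after 15 transitions.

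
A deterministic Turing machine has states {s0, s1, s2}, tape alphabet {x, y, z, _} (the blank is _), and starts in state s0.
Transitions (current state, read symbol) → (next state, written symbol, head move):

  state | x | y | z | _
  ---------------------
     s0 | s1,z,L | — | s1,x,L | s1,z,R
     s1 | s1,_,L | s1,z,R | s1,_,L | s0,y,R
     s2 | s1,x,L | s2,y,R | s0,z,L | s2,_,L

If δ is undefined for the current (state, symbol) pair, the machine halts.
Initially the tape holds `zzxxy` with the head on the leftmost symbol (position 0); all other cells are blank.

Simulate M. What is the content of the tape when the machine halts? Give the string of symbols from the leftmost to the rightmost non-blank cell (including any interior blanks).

s0 | __[z]zxxy   read z → write x, move L, go to s1
s1 | _[_]xzxxy   read _ → write y, move R, go to s0
s0 | _y[x]zxxy   read x → write z, move L, go to s1
s1 | _[y]zzxxy   read y → write z, move R, go to s1
s1 | _z[z]zxxy   read z → write _, move L, go to s1
s1 | _[z]_zxxy   read z → write _, move L, go to s1
s1 | [_]__zxxy   read _ → write y, move R, go to s0
s0 | y[_]_zxxy   read _ → write z, move R, go to s1
s1 | yz[_]zxxy   read _ → write y, move R, go to s0
s0 | yzy[z]xxy   read z → write x, move L, go to s1
s1 | yz[y]xxxy   read y → write z, move R, go to s1
s1 | yzz[x]xxy   read x → write _, move L, go to s1
s1 | yz[z]_xxy   read z → write _, move L, go to s1
s1 | y[z]__xxy   read z → write _, move L, go to s1
s1 | [y]___xxy   read y → write z, move R, go to s1
s1 | z[_]__xxy   read _ → write y, move R, go to s0
s0 | zy[_]_xxy   read _ → write z, move R, go to s1
s1 | zyz[_]xxy   read _ → write y, move R, go to s0
s0 | zyzy[x]xy   read x → write z, move L, go to s1
s1 | zyz[y]zxy   read y → write z, move R, go to s1
s1 | zyzz[z]xy   read z → write _, move L, go to s1
s1 | zyz[z]_xy   read z → write _, move L, go to s1
s1 | zy[z]__xy   read z → write _, move L, go to s1
s1 | z[y]___xy   read y → write z, move R, go to s1
s1 | zz[_]__xy   read _ → write y, move R, go to s0
s0 | zzy[_]_xy   read _ → write z, move R, go to s1
s1 | zzyz[_]xy   read _ → write y, move R, go to s0
s0 | zzyzy[x]y   read x → write z, move L, go to s1
s1 | zzyz[y]zy   read y → write z, move R, go to s1
s1 | zzyzz[z]y   read z → write _, move L, go to s1
s1 | zzyz[z]_y   read z → write _, move L, go to s1
s1 | zzy[z]__y   read z → write _, move L, go to s1
s1 | zz[y]___y   read y → write z, move R, go to s1
s1 | zzz[_]__y   read _ → write y, move R, go to s0
s0 | zzzy[_]_y   read _ → write z, move R, go to s1
s1 | zzzyz[_]y   read _ → write y, move R, go to s0
s0 | zzzyzy[y]
The non-blank tape span at halt is zzzyzyy.

zzzyzyy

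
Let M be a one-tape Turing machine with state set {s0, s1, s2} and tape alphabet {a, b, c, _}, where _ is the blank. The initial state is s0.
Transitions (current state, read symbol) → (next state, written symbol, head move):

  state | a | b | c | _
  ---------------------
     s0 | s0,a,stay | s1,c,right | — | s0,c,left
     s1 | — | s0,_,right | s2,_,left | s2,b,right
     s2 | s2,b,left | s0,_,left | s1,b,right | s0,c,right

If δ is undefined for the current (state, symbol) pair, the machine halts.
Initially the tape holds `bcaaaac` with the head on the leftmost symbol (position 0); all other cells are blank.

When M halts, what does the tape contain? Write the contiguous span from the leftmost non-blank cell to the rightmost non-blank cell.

cc_baac

s0 | [b]caaaac   read b → write c, move right, go to s1
s1 | c[c]aaaac   read c → write _, move left, go to s2
s2 | [c]_aaaac   read c → write b, move right, go to s1
s1 | b[_]aaaac   read _ → write b, move right, go to s2
s2 | bb[a]aaac   read a → write b, move left, go to s2
s2 | b[b]baaac   read b → write _, move left, go to s0
s0 | [b]_baaac   read b → write c, move right, go to s1
s1 | c[_]baaac   read _ → write b, move right, go to s2
s2 | cb[b]aaac   read b → write _, move left, go to s0
s0 | c[b]_aaac   read b → write c, move right, go to s1
s1 | cc[_]aaac   read _ → write b, move right, go to s2
s2 | ccb[a]aac   read a → write b, move left, go to s2
s2 | cc[b]baac   read b → write _, move left, go to s0
s0 | c[c]_baac
The non-blank tape span at halt is cc_baac.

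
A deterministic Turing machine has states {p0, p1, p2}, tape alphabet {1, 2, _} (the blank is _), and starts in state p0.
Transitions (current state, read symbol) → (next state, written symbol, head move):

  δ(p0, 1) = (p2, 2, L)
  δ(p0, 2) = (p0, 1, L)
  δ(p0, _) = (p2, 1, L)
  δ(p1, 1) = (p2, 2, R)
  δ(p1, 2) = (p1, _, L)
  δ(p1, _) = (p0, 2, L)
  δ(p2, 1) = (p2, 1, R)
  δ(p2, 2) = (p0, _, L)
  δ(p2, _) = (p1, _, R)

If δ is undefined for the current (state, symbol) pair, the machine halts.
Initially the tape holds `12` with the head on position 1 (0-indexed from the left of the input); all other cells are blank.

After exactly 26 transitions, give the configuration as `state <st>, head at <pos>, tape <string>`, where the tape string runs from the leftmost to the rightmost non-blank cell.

state p2, head at -5, tape 1_2__1

state=p0 head=1 tape=_____1[2]   (p0,2)→(p0,1,L)
state=p0 head=0 tape=_____[1]1   (p0,1)→(p2,2,L)
state=p2 head=-1 tape=____[_]21   (p2,_)→(p1,_,R)
state=p1 head=0 tape=_____[2]1   (p1,2)→(p1,_,L)
state=p1 head=-1 tape=____[_]_1   (p1,_)→(p0,2,L)
state=p0 head=-2 tape=___[_]2_1   (p0,_)→(p2,1,L)
state=p2 head=-3 tape=__[_]12_1   (p2,_)→(p1,_,R)
state=p1 head=-2 tape=___[1]2_1   (p1,1)→(p2,2,R)
state=p2 head=-1 tape=___2[2]_1   (p2,2)→(p0,_,L)
state=p0 head=-2 tape=___[2]__1   (p0,2)→(p0,1,L)
state=p0 head=-3 tape=__[_]1__1   (p0,_)→(p2,1,L)
state=p2 head=-4 tape=_[_]11__1   (p2,_)→(p1,_,R)
state=p1 head=-3 tape=__[1]1__1   (p1,1)→(p2,2,R)
state=p2 head=-2 tape=__2[1]__1   (p2,1)→(p2,1,R)
state=p2 head=-1 tape=__21[_]_1   (p2,_)→(p1,_,R)
state=p1 head=0 tape=__21_[_]1   (p1,_)→(p0,2,L)
state=p0 head=-1 tape=__21[_]21   (p0,_)→(p2,1,L)
state=p2 head=-2 tape=__2[1]121   (p2,1)→(p2,1,R)
state=p2 head=-1 tape=__21[1]21   (p2,1)→(p2,1,R)
state=p2 head=0 tape=__211[2]1   (p2,2)→(p0,_,L)
state=p0 head=-1 tape=__21[1]_1   (p0,1)→(p2,2,L)
state=p2 head=-2 tape=__2[1]2_1   (p2,1)→(p2,1,R)
state=p2 head=-1 tape=__21[2]_1   (p2,2)→(p0,_,L)
state=p0 head=-2 tape=__2[1]__1   (p0,1)→(p2,2,L)
state=p2 head=-3 tape=__[2]2__1   (p2,2)→(p0,_,L)
state=p0 head=-4 tape=_[_]_2__1   (p0,_)→(p2,1,L)
state=p2 head=-5 tape=[_]1_2__1
After 26 steps: state p2, head at -5, tape 1_2__1.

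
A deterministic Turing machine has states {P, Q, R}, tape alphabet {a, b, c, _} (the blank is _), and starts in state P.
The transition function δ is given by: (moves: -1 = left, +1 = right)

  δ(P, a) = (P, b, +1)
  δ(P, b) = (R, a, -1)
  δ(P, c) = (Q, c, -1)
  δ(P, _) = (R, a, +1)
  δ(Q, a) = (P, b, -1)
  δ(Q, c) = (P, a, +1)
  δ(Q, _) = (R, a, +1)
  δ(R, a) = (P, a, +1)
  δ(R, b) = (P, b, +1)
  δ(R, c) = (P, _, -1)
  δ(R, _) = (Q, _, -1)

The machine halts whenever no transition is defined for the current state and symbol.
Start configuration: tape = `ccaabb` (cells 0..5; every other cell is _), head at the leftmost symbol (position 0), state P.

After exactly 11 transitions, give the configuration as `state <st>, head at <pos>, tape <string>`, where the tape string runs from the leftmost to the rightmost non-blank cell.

state R, head at 3, tape bbaabab

state=P head=0 tape=_[c]caabb   (P,c)→(Q,c,-1)
state=Q head=-1 tape=[_]ccaabb   (Q,_)→(R,a,+1)
state=R head=0 tape=a[c]caabb   (R,c)→(P,_,-1)
state=P head=-1 tape=[a]_caabb   (P,a)→(P,b,+1)
state=P head=0 tape=b[_]caabb   (P,_)→(R,a,+1)
state=R head=1 tape=ba[c]aabb   (R,c)→(P,_,-1)
state=P head=0 tape=b[a]_aabb   (P,a)→(P,b,+1)
state=P head=1 tape=bb[_]aabb   (P,_)→(R,a,+1)
state=R head=2 tape=bba[a]abb   (R,a)→(P,a,+1)
state=P head=3 tape=bbaa[a]bb   (P,a)→(P,b,+1)
state=P head=4 tape=bbaab[b]b   (P,b)→(R,a,-1)
state=R head=3 tape=bbaa[b]ab
After 11 steps: state R, head at 3, tape bbaabab.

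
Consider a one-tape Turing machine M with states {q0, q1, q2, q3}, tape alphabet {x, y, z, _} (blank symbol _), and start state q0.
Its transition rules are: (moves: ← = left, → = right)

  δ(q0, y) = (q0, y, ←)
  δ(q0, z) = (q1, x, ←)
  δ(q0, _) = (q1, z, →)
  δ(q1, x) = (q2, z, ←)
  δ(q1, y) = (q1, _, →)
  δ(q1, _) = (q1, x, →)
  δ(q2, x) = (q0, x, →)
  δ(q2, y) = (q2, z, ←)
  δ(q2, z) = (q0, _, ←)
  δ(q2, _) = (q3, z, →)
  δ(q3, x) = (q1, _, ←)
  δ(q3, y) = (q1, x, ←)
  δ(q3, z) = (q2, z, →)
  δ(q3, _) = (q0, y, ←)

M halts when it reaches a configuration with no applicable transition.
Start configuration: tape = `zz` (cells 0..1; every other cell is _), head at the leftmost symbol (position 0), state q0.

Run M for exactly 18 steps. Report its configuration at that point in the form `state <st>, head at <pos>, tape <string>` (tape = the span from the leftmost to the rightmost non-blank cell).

q0 | ____[z]z   read z → write x, move ←, go to q1
q1 | ___[_]xz   read _ → write x, move →, go to q1
q1 | ___x[x]z   read x → write z, move ←, go to q2
q2 | ___[x]zz   read x → write x, move →, go to q0
q0 | ___x[z]z   read z → write x, move ←, go to q1
q1 | ___[x]xz   read x → write z, move ←, go to q2
q2 | __[_]zxz   read _ → write z, move →, go to q3
q3 | __z[z]xz   read z → write z, move →, go to q2
q2 | __zz[x]z   read x → write x, move →, go to q0
q0 | __zzx[z]   read z → write x, move ←, go to q1
q1 | __zz[x]x   read x → write z, move ←, go to q2
q2 | __z[z]zx   read z → write _, move ←, go to q0
q0 | __[z]_zx   read z → write x, move ←, go to q1
q1 | _[_]x_zx   read _ → write x, move →, go to q1
q1 | _x[x]_zx   read x → write z, move ←, go to q2
q2 | _[x]z_zx   read x → write x, move →, go to q0
q0 | _x[z]_zx   read z → write x, move ←, go to q1
q1 | _[x]x_zx   read x → write z, move ←, go to q2
q2 | [_]zx_zx
After 18 steps: state q2, head at -4, tape zx_zx.

state q2, head at -4, tape zx_zx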